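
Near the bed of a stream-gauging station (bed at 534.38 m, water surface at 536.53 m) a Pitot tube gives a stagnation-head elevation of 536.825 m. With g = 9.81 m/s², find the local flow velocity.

v ≈ 2.41 m/s

Near the bed, under hydrostatic conditions, the piezometric head (z + ψ) equals the free-surface elevation, 536.53 m.
Velocity head = total − piezometric = 536.825 − 536.53 = 0.295 m.
v = √(2g·h_v) = √(2 × 9.81 × 0.295) = 2.41 m/s.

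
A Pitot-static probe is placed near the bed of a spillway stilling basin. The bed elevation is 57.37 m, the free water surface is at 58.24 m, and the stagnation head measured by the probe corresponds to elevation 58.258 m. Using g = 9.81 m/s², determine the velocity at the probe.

v ≈ 0.594 m/s

Near the bed, under hydrostatic conditions, the piezometric head (z + ψ) equals the free-surface elevation, 58.24 m.
Velocity head = total − piezometric = 58.258 − 58.24 = 0.018 m.
v = √(2g·h_v) = √(2 × 9.81 × 0.018) = 0.594 m/s.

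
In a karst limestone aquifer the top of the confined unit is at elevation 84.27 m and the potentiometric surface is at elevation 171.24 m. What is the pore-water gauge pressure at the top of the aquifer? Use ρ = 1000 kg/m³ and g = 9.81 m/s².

P ≈ 853 kPa

Pressure head at the aquifer top: ψ = h − z = 171.24 − 84.27 = 86.97 m.
P = ρgψ = 1000 × 9.81 × 86.97 = 853176 Pa ≈ 853 kPa.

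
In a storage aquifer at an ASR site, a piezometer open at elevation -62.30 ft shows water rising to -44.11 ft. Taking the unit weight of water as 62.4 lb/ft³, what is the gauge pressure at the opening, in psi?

P ≈ 7.88 psi

Pressure head ψ = h − z = -44.11 − (-62.30) = 18.19 ft.
P = γ·ψ / 144 = 62.4 × 18.19 / 144 = 7.88 psi.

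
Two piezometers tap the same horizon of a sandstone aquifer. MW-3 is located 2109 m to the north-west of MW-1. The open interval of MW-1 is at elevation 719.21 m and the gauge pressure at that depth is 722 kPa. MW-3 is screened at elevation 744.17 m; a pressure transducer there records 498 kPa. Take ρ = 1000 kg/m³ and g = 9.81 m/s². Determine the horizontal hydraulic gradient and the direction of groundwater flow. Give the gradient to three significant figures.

Pressure head at MW-1: ψ = P/(ρg) = 722×1000 / (1000 × 9.81) = 73.60 m.
Total head at MW-1: h = z + ψ = 719.21 + 73.60 = 792.81 m.
Pressure head at MW-3: ψ = P/(ρg) = 498×1000 / (1000 × 9.81) = 50.76 m.
Total head at MW-3: h = z + ψ = 744.17 + 50.76 = 794.93 m.
Head difference: h(MW-1) − h(MW-3) = 792.81 − 794.93 = -2.12 m.
Hydraulic gradient: i = |Δh| / L = 2.12 / 2109 = 0.00101.
Flow is from higher to lower head: from MW-3 toward MW-1, i.e. toward the south-east.

i ≈ 0.00101; groundwater flows toward the south-east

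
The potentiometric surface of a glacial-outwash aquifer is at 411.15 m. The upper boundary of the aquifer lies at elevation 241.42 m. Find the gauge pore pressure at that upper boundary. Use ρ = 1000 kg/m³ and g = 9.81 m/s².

Pressure head at the aquifer top: ψ = h − z = 411.15 − 241.42 = 169.73 m.
P = ρgψ = 1000 × 9.81 × 169.73 = 1665051 Pa ≈ 1670 kPa.

P ≈ 1670 kPa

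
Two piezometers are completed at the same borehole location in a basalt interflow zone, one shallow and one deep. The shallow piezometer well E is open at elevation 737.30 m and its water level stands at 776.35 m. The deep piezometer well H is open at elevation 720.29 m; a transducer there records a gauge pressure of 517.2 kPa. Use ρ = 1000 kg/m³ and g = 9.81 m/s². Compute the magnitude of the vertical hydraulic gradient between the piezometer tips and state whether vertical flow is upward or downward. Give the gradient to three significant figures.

|i_v| ≈ 0.196; vertical flow is downward

Total head at well E: h = 776.35 m (water level in the standpipe).
Pressure head at well H: ψ = P/(ρg) = 517.2×1000 / (1000 × 9.81) = 52.72 m.
Total head at well H: h = z + ψ = 720.29 + 52.72 = 773.01 m.
Δh = h(well E) − h(well H) = 776.35 − 773.01 = 3.34 m.
Vertical separation Δz = 737.30 − 720.29 = 17.01 m.
|i_v| = |Δh| / Δz = 3.34 / 17.01 = 0.196.
Head is higher in the shallow piezometer, so vertical flow is downward (recharge condition).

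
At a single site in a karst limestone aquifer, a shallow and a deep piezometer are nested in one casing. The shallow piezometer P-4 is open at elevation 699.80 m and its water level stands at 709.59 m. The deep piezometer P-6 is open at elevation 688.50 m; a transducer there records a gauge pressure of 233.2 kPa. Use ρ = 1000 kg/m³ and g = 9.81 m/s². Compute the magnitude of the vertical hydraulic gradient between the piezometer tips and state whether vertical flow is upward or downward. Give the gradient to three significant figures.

|i_v| ≈ 0.237; vertical flow is upward

Total head at P-4: h = 709.59 m (water level in the standpipe).
Pressure head at P-6: ψ = P/(ρg) = 233.2×1000 / (1000 × 9.81) = 23.77 m.
Total head at P-6: h = z + ψ = 688.50 + 23.77 = 712.27 m.
Δh = h(P-4) − h(P-6) = 709.59 − 712.27 = -2.68 m.
Vertical separation Δz = 699.80 − 688.50 = 11.30 m.
|i_v| = |Δh| / Δz = 2.68 / 11.30 = 0.237.
Head is higher in the deep piezometer, so vertical flow is upward (discharge condition).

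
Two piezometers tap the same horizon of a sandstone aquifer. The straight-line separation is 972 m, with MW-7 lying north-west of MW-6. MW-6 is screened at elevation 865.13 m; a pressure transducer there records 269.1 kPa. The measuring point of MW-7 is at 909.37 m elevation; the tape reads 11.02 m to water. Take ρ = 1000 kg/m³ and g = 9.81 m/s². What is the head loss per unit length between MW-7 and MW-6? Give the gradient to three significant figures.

i ≈ 0.00596 m/m

Pressure head at MW-6: ψ = P/(ρg) = 269.1×1000 / (1000 × 9.81) = 27.43 m.
Total head at MW-6: h = z + ψ = 865.13 + 27.43 = 892.56 m.
Total head at MW-7: h = 909.37 − 11.02 = 898.35 m.
Head difference: h(MW-6) − h(MW-7) = 892.56 − 898.35 = -5.79 m.
Hydraulic gradient: i = |Δh| / L = 5.79 / 972 = 0.00596.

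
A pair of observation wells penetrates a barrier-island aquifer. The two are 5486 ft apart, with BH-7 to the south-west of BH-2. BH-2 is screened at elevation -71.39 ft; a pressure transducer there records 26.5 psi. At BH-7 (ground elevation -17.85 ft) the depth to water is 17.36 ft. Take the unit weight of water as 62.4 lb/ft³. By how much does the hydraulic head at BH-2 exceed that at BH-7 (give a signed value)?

Δh ≈ 24.97 ft

Pressure head at BH-2: ψ = 144·P/γ = 144 × 26.5 / 62.4 = 61.15 ft.
Total head at BH-2: h = z + ψ = -71.39 + 61.15 = -10.24 ft.
Total head at BH-7: h = -17.85 − 17.36 = -35.21 ft.
Head difference: h(BH-2) − h(BH-7) = -10.24 − (-35.21) = 24.97 ft.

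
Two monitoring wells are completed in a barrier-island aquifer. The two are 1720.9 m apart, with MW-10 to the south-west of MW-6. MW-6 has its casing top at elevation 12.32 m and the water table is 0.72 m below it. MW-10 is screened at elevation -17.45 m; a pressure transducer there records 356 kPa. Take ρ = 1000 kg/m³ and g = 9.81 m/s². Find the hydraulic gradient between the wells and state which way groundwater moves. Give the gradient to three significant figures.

Total head at MW-6: h = 12.32 − 0.72 = 11.60 m.
Pressure head at MW-10: ψ = P/(ρg) = 356×1000 / (1000 × 9.81) = 36.29 m.
Total head at MW-10: h = z + ψ = -17.45 + 36.29 = 18.84 m.
Head difference: h(MW-6) − h(MW-10) = 11.60 − 18.84 = -7.24 m.
Hydraulic gradient: i = |Δh| / L = 7.24 / 1720.9 = 0.00421.
Flow is from higher to lower head: from MW-10 toward MW-6, i.e. toward the north-east.

i ≈ 0.00421; groundwater flows toward the north-east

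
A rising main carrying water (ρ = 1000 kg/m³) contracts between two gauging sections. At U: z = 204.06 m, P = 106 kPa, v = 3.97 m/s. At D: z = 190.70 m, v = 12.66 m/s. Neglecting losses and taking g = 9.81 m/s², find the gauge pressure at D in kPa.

P₂ ≈ 165 kPa

Pressure head at U: ψ₁ = P₁/(ρg) = 106×1000 / (1000 × 9.81) = 10.81 m.
Velocity heads: v₁²/2g = 3.97²/19.62 = 0.803 m; v₂²/2g = 12.66²/19.62 = 8.169 m.
Total head H = z₁ + ψ₁ + v₁²/2g = 204.06 + 10.81 + 0.803 = 215.67 m.
ψ₂ = H − z₂ − v₂²/2g = 215.67 − 190.70 − 8.169 = 16.80 m.
P₂ = ρgψ₂ = 1000 × 9.81 × 16.80 ≈ 165 kPa.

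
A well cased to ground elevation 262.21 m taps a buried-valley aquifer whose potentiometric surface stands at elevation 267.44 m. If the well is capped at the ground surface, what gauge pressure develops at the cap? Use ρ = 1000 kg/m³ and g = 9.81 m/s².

P ≈ 51.3 kPa

Head above the cap: Δh = 267.44 − 262.21 = 5.23 m.
P = ρgΔh = 1000 × 9.81 × 5.23 = 51306 Pa ≈ 51.3 kPa.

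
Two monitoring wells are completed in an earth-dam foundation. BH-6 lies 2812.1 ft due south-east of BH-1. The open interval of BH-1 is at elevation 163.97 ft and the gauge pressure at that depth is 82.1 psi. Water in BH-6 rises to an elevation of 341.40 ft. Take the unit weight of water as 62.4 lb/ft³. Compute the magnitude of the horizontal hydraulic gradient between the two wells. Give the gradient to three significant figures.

i ≈ 0.00428

Pressure head at BH-1: ψ = 144·P/γ = 144 × 82.1 / 62.4 = 189.46 ft.
Total head at BH-1: h = z + ψ = 163.97 + 189.46 = 353.43 ft.
Total head at BH-6: h = 341.40 ft (water level in the piezometer is the total head).
Head difference: h(BH-1) − h(BH-6) = 353.43 − 341.40 = 12.03 ft.
Hydraulic gradient: i = |Δh| / L = 12.03 / 2812.1 = 0.00428.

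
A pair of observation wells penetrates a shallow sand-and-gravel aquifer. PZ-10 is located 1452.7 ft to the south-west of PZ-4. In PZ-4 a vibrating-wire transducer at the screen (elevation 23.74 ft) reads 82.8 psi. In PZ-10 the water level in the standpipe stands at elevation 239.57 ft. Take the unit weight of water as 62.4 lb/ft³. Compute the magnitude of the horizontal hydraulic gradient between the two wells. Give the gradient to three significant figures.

i ≈ 0.0170

Pressure head at PZ-4: ψ = 144·P/γ = 144 × 82.8 / 62.4 = 191.08 ft.
Total head at PZ-4: h = z + ψ = 23.74 + 191.08 = 214.82 ft.
Total head at PZ-10: h = 239.57 ft (water level in the piezometer is the total head).
Head difference: h(PZ-4) − h(PZ-10) = 214.82 − 239.57 = -24.75 ft.
Hydraulic gradient: i = |Δh| / L = 24.75 / 1452.7 = 0.0170.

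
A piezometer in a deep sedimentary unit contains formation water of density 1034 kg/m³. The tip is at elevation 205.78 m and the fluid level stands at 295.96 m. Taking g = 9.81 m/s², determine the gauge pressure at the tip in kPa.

P ≈ 915 kPa

Pressure head ψ = h − z = 295.96 − 205.78 = 90.18 m.
P = ρgψ = 1034 × 9.81 × 90.18 = 914744 Pa ≈ 915 kPa.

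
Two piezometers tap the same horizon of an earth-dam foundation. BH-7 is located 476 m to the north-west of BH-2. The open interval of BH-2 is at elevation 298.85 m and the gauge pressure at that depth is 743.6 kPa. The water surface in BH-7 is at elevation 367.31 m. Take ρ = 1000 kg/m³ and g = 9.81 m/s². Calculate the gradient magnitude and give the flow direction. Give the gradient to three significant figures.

Pressure head at BH-2: ψ = P/(ρg) = 743.6×1000 / (1000 × 9.81) = 75.80 m.
Total head at BH-2: h = z + ψ = 298.85 + 75.80 = 374.65 m.
Total head at BH-7: h = 367.31 m (water level in the piezometer is the total head).
Head difference: h(BH-2) − h(BH-7) = 374.65 − 367.31 = 7.34 m.
Hydraulic gradient: i = |Δh| / L = 7.34 / 476 = 0.0154.
Flow is from higher to lower head: from BH-2 toward BH-7, i.e. toward the north-west.

i ≈ 0.0154; groundwater flows toward the north-west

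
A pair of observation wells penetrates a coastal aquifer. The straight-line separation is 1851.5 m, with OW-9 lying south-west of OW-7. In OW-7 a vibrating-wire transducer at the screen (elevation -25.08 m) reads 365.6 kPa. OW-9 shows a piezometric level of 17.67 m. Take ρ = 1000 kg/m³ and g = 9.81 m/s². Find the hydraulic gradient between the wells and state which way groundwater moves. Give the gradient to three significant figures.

i ≈ 0.00296; groundwater flows toward the north-east

Pressure head at OW-7: ψ = P/(ρg) = 365.6×1000 / (1000 × 9.81) = 37.27 m.
Total head at OW-7: h = z + ψ = -25.08 + 37.27 = 12.19 m.
Total head at OW-9: h = 17.67 m (water level in the piezometer is the total head).
Head difference: h(OW-7) − h(OW-9) = 12.19 − 17.67 = -5.48 m.
Hydraulic gradient: i = |Δh| / L = 5.48 / 1851.5 = 0.00296.
Flow is from higher to lower head: from OW-9 toward OW-7, i.e. toward the north-east.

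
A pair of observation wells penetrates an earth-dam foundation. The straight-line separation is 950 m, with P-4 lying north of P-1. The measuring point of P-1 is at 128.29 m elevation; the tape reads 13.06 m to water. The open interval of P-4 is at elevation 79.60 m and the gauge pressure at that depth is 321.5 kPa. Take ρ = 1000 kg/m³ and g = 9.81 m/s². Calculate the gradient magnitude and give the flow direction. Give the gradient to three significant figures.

Total head at P-1: h = 128.29 − 13.06 = 115.23 m.
Pressure head at P-4: ψ = P/(ρg) = 321.5×1000 / (1000 × 9.81) = 32.77 m.
Total head at P-4: h = z + ψ = 79.60 + 32.77 = 112.37 m.
Head difference: h(P-1) − h(P-4) = 115.23 − 112.37 = 2.86 m.
Hydraulic gradient: i = |Δh| / L = 2.86 / 950 = 0.00301.
Flow is from higher to lower head: from P-1 toward P-4, i.e. toward the north.

i ≈ 0.00301; groundwater flows toward the north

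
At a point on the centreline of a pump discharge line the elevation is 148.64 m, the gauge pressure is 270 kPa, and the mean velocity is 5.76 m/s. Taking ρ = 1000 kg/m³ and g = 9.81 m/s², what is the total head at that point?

h ≈ 177.85 m

Pressure head ψ = P/(ρg) = 270×1000 / (1000 × 9.81) = 27.52 m.
Velocity head = v²/(2g) = 5.76² / (2 × 9.81) = 1.691 m.
h = z + ψ + v²/(2g) = 148.64 + 27.52 + 1.691 = 177.85 m.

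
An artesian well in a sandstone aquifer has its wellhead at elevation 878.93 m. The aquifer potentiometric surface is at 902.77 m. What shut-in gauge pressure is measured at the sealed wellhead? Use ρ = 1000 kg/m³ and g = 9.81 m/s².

Head above the cap: Δh = 902.77 − 878.93 = 23.84 m.
P = ρgΔh = 1000 × 9.81 × 23.84 = 233870 Pa ≈ 234 kPa.

P ≈ 234 kPa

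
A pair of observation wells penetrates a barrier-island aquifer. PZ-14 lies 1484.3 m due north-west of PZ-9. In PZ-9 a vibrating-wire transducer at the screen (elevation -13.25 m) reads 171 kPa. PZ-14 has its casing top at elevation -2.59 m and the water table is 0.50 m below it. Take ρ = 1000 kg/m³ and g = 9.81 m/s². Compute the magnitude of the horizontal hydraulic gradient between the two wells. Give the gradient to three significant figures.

Pressure head at PZ-9: ψ = P/(ρg) = 171×1000 / (1000 × 9.81) = 17.43 m.
Total head at PZ-9: h = z + ψ = -13.25 + 17.43 = 4.18 m.
Total head at PZ-14: h = -2.59 − 0.50 = -3.09 m.
Head difference: h(PZ-9) − h(PZ-14) = 4.18 − (-3.09) = 7.27 m.
Hydraulic gradient: i = |Δh| / L = 7.27 / 1484.3 = 0.00490.

i ≈ 0.00490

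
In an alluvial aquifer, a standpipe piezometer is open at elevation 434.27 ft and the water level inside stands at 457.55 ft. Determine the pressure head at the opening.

ψ ≈ 23.28 ft

Total head h = 457.55 ft (the water-surface elevation in the piezometer).
Pressure head ψ = h − z = 457.55 − 434.27 = 23.28 ft.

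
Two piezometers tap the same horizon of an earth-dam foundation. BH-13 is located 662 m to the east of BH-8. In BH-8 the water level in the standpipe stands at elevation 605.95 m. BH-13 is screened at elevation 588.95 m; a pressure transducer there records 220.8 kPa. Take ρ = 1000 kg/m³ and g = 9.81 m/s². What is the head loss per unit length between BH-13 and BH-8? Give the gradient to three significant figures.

Total head at BH-8: h = 605.95 m (water level in the piezometer is the total head).
Pressure head at BH-13: ψ = P/(ρg) = 220.8×1000 / (1000 × 9.81) = 22.51 m.
Total head at BH-13: h = z + ψ = 588.95 + 22.51 = 611.46 m.
Head difference: h(BH-8) − h(BH-13) = 605.95 − 611.46 = -5.51 m.
Hydraulic gradient: i = |Δh| / L = 5.51 / 662 = 0.00832.

i ≈ 0.00832 m/m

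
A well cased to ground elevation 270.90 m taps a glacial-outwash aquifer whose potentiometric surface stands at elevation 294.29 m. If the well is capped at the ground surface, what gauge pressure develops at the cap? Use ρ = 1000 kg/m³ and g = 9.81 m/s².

P ≈ 229 kPa

Head above the cap: Δh = 294.29 − 270.90 = 23.39 m.
P = ρgΔh = 1000 × 9.81 × 23.39 = 229456 Pa ≈ 229 kPa.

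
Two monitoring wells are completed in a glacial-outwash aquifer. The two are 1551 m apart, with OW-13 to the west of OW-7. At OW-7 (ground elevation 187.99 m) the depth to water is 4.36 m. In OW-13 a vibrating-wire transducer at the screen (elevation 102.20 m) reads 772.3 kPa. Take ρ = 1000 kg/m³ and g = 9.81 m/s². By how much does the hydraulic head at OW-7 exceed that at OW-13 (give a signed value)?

Total head at OW-7: h = 187.99 − 4.36 = 183.63 m.
Pressure head at OW-13: ψ = P/(ρg) = 772.3×1000 / (1000 × 9.81) = 78.73 m.
Total head at OW-13: h = z + ψ = 102.20 + 78.73 = 180.93 m.
Head difference: h(OW-7) − h(OW-13) = 183.63 − 180.93 = 2.70 m.

Δh ≈ 2.70 m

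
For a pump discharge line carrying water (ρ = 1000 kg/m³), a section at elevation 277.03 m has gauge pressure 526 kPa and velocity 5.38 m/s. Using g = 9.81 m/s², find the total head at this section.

h ≈ 332.12 m

Pressure head ψ = P/(ρg) = 526×1000 / (1000 × 9.81) = 53.62 m.
Velocity head = v²/(2g) = 5.38² / (2 × 9.81) = 1.475 m.
h = z + ψ + v²/(2g) = 277.03 + 53.62 + 1.475 = 332.12 m.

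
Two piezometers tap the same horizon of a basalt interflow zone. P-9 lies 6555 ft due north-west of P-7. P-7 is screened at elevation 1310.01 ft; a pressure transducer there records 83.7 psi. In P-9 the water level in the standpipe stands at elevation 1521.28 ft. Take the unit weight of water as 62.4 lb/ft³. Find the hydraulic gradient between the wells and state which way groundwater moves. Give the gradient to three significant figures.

Pressure head at P-7: ψ = 144·P/γ = 144 × 83.7 / 62.4 = 193.15 ft.
Total head at P-7: h = z + ψ = 1310.01 + 193.15 = 1503.16 ft.
Total head at P-9: h = 1521.28 ft (water level in the piezometer is the total head).
Head difference: h(P-7) − h(P-9) = 1503.16 − 1521.28 = -18.12 ft.
Hydraulic gradient: i = |Δh| / L = 18.12 / 6555 = 0.00276.
Flow is from higher to lower head: from P-9 toward P-7, i.e. toward the south-east.

i ≈ 0.00276; groundwater flows toward the south-east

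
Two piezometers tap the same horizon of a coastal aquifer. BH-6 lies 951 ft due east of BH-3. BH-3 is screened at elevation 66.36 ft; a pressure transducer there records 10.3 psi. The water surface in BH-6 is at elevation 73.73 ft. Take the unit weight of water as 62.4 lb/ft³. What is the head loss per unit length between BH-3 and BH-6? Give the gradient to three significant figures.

Pressure head at BH-3: ψ = 144·P/γ = 144 × 10.3 / 62.4 = 23.77 ft.
Total head at BH-3: h = z + ψ = 66.36 + 23.77 = 90.13 ft.
Total head at BH-6: h = 73.73 ft (water level in the piezometer is the total head).
Head difference: h(BH-3) − h(BH-6) = 90.13 − 73.73 = 16.40 ft.
Hydraulic gradient: i = |Δh| / L = 16.40 / 951 = 0.0172.

i ≈ 0.0172 ft/ft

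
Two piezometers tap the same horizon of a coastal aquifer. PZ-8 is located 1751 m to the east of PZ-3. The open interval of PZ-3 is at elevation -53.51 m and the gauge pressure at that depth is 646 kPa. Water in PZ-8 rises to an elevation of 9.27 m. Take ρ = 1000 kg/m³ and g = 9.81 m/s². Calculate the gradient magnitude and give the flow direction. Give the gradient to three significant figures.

i ≈ 0.00175; groundwater flows toward the east

Pressure head at PZ-3: ψ = P/(ρg) = 646×1000 / (1000 × 9.81) = 65.85 m.
Total head at PZ-3: h = z + ψ = -53.51 + 65.85 = 12.34 m.
Total head at PZ-8: h = 9.27 m (water level in the piezometer is the total head).
Head difference: h(PZ-3) − h(PZ-8) = 12.34 − 9.27 = 3.07 m.
Hydraulic gradient: i = |Δh| / L = 3.07 / 1751 = 0.00175.
Flow is from higher to lower head: from PZ-3 toward PZ-8, i.e. toward the east.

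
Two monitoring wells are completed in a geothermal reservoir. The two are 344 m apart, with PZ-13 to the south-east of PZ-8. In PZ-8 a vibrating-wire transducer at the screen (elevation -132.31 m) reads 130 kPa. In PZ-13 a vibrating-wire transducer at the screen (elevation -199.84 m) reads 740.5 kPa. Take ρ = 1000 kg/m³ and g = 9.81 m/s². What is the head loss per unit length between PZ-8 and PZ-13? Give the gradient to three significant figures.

i ≈ 0.0154 m/m

Pressure head at PZ-8: ψ = P/(ρg) = 130×1000 / (1000 × 9.81) = 13.25 m.
Total head at PZ-8: h = z + ψ = -132.31 + 13.25 = -119.06 m.
Pressure head at PZ-13: ψ = P/(ρg) = 740.5×1000 / (1000 × 9.81) = 75.48 m.
Total head at PZ-13: h = z + ψ = -199.84 + 75.48 = -124.36 m.
Head difference: h(PZ-8) − h(PZ-13) = -119.06 − (-124.36) = 5.30 m.
Hydraulic gradient: i = |Δh| / L = 5.30 / 344 = 0.0154.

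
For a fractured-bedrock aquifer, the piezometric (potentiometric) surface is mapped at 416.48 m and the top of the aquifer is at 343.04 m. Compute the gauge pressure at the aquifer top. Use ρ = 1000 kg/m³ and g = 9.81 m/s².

Pressure head at the aquifer top: ψ = h − z = 416.48 − 343.04 = 73.44 m.
P = ρgψ = 1000 × 9.81 × 73.44 = 720446 Pa ≈ 720 kPa.

P ≈ 720 kPa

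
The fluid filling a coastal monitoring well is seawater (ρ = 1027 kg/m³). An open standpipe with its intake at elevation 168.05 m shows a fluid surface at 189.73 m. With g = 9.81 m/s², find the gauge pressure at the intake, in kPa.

P ≈ 218 kPa

Pressure head ψ = h − z = 189.73 − 168.05 = 21.68 m.
P = ρgψ = 1027 × 9.81 × 21.68 = 218423 Pa ≈ 218 kPa.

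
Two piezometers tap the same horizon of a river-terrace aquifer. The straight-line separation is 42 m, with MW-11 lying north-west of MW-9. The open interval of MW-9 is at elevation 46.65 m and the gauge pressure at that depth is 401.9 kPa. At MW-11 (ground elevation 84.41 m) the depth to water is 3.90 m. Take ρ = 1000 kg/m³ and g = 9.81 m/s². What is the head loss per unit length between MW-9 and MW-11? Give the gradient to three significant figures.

i ≈ 0.169 m/m

Pressure head at MW-9: ψ = P/(ρg) = 401.9×1000 / (1000 × 9.81) = 40.97 m.
Total head at MW-9: h = z + ψ = 46.65 + 40.97 = 87.62 m.
Total head at MW-11: h = 84.41 − 3.90 = 80.51 m.
Head difference: h(MW-9) − h(MW-11) = 87.62 − 80.51 = 7.11 m.
Hydraulic gradient: i = |Δh| / L = 7.11 / 42 = 0.169.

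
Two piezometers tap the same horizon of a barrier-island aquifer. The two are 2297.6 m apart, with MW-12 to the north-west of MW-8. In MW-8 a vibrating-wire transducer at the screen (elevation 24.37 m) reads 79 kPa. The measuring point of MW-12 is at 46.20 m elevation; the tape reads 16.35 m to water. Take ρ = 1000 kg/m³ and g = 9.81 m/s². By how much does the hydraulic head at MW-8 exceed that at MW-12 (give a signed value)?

Pressure head at MW-8: ψ = P/(ρg) = 79×1000 / (1000 × 9.81) = 8.05 m.
Total head at MW-8: h = z + ψ = 24.37 + 8.05 = 32.42 m.
Total head at MW-12: h = 46.20 − 16.35 = 29.85 m.
Head difference: h(MW-8) − h(MW-12) = 32.42 − 29.85 = 2.57 m.

Δh ≈ 2.57 m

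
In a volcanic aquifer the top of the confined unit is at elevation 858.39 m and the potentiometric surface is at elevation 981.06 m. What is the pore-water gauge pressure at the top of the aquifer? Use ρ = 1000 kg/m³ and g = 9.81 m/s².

Pressure head at the aquifer top: ψ = h − z = 981.06 − 858.39 = 122.67 m.
P = ρgψ = 1000 × 9.81 × 122.67 = 1203393 Pa ≈ 1200 kPa.

P ≈ 1200 kPa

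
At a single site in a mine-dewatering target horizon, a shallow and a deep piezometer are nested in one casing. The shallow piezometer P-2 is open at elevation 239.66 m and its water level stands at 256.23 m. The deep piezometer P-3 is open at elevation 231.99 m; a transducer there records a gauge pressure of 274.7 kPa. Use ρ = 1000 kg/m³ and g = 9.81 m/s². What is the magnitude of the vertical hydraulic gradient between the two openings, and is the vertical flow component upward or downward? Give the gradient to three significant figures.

|i_v| ≈ 0.490; vertical flow is upward

Total head at P-2: h = 256.23 m (water level in the standpipe).
Pressure head at P-3: ψ = P/(ρg) = 274.7×1000 / (1000 × 9.81) = 28.00 m.
Total head at P-3: h = z + ψ = 231.99 + 28.00 = 259.99 m.
Δh = h(P-2) − h(P-3) = 256.23 − 259.99 = -3.76 m.
Vertical separation Δz = 239.66 − 231.99 = 7.67 m.
|i_v| = |Δh| / Δz = 3.76 / 7.67 = 0.490.
Head is higher in the deep piezometer, so vertical flow is upward (discharge condition).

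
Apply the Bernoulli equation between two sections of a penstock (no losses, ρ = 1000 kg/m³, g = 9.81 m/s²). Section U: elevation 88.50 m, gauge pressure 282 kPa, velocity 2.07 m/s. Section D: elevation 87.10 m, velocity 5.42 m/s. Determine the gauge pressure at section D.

P₂ ≈ 283 kPa

Pressure head at U: ψ₁ = P₁/(ρg) = 282×1000 / (1000 × 9.81) = 28.75 m.
Velocity heads: v₁²/2g = 2.07²/19.62 = 0.218 m; v₂²/2g = 5.42²/19.62 = 1.497 m.
Total head H = z₁ + ψ₁ + v₁²/2g = 88.50 + 28.75 + 0.218 = 117.47 m.
ψ₂ = H − z₂ − v₂²/2g = 117.47 − 87.10 − 1.497 = 28.87 m.
P₂ = ρgψ₂ = 1000 × 9.81 × 28.87 ≈ 283 kPa.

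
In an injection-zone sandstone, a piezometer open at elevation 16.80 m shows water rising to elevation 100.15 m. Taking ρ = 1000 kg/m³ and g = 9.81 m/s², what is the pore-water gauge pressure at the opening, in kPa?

P ≈ 818 kPa

Pressure head ψ = h − z = 100.15 − 16.80 = 83.35 m.
P = ρgψ = 1000 × 9.81 × 83.35 = 817664 Pa ≈ 818 kPa.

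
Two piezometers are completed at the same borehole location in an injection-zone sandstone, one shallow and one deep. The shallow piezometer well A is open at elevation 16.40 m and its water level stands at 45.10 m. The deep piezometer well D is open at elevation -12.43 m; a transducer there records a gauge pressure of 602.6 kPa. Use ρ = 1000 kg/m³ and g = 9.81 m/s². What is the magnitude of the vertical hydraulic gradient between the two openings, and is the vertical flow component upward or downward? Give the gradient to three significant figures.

Total head at well A: h = 45.10 m (water level in the standpipe).
Pressure head at well D: ψ = P/(ρg) = 602.6×1000 / (1000 × 9.81) = 61.43 m.
Total head at well D: h = z + ψ = -12.43 + 61.43 = 49.00 m.
Δh = h(well A) − h(well D) = 45.10 − 49.00 = -3.90 m.
Vertical separation Δz = 16.40 − (-12.43) = 28.83 m.
|i_v| = |Δh| / Δz = 3.90 / 28.83 = 0.135.
Head is higher in the deep piezometer, so vertical flow is upward (discharge condition).

|i_v| ≈ 0.135; vertical flow is upward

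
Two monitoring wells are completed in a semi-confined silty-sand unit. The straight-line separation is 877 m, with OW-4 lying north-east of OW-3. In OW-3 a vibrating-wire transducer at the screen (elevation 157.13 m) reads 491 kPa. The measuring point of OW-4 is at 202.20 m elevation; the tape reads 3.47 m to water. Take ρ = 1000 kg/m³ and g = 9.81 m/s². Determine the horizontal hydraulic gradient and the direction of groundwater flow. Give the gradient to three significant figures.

Pressure head at OW-3: ψ = P/(ρg) = 491×1000 / (1000 × 9.81) = 50.05 m.
Total head at OW-3: h = z + ψ = 157.13 + 50.05 = 207.18 m.
Total head at OW-4: h = 202.20 − 3.47 = 198.73 m.
Head difference: h(OW-3) − h(OW-4) = 207.18 − 198.73 = 8.45 m.
Hydraulic gradient: i = |Δh| / L = 8.45 / 877 = 0.00964.
Flow is from higher to lower head: from OW-3 toward OW-4, i.e. toward the north-east.

i ≈ 0.00964; groundwater flows toward the north-east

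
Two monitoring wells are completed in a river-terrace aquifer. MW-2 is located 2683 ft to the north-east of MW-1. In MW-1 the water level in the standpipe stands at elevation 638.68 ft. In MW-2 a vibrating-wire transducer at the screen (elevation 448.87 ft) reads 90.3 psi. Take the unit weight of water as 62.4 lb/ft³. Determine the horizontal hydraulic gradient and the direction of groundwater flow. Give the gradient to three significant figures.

Total head at MW-1: h = 638.68 ft (water level in the piezometer is the total head).
Pressure head at MW-2: ψ = 144·P/γ = 144 × 90.3 / 62.4 = 208.38 ft.
Total head at MW-2: h = z + ψ = 448.87 + 208.38 = 657.25 ft.
Head difference: h(MW-1) − h(MW-2) = 638.68 − 657.25 = -18.57 ft.
Hydraulic gradient: i = |Δh| / L = 18.57 / 2683 = 0.00692.
Flow is from higher to lower head: from MW-2 toward MW-1, i.e. toward the south-west.

i ≈ 0.00692; groundwater flows toward the south-west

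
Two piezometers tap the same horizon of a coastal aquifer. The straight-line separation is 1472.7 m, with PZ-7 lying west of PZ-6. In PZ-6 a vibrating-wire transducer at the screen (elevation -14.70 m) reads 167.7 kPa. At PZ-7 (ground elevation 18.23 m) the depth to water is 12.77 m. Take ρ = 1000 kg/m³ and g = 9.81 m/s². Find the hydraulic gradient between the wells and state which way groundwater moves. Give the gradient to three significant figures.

i ≈ 0.00208; groundwater flows toward the east

Pressure head at PZ-6: ψ = P/(ρg) = 167.7×1000 / (1000 × 9.81) = 17.09 m.
Total head at PZ-6: h = z + ψ = -14.70 + 17.09 = 2.39 m.
Total head at PZ-7: h = 18.23 − 12.77 = 5.46 m.
Head difference: h(PZ-6) − h(PZ-7) = 2.39 − 5.46 = -3.07 m.
Hydraulic gradient: i = |Δh| / L = 3.07 / 1472.7 = 0.00208.
Flow is from higher to lower head: from PZ-7 toward PZ-6, i.e. toward the east.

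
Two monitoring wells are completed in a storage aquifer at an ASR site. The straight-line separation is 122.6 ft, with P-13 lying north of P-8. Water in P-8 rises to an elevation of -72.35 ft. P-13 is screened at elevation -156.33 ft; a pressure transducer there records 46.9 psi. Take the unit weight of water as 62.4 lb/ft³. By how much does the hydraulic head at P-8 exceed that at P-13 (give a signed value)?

Δh ≈ -24.25 ft

Total head at P-8: h = -72.35 ft (water level in the piezometer is the total head).
Pressure head at P-13: ψ = 144·P/γ = 144 × 46.9 / 62.4 = 108.23 ft.
Total head at P-13: h = z + ψ = -156.33 + 108.23 = -48.10 ft.
Head difference: h(P-8) − h(P-13) = -72.35 − (-48.10) = -24.25 ft.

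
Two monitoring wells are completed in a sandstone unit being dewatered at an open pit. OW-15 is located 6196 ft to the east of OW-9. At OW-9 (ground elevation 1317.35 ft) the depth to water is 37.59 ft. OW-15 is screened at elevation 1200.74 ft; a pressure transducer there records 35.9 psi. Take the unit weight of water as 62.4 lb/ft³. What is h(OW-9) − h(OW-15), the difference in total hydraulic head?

Total head at OW-9: h = 1317.35 − 37.59 = 1279.76 ft.
Pressure head at OW-15: ψ = 144·P/γ = 144 × 35.9 / 62.4 = 82.85 ft.
Total head at OW-15: h = z + ψ = 1200.74 + 82.85 = 1283.59 ft.
Head difference: h(OW-9) − h(OW-15) = 1279.76 − 1283.59 = -3.83 ft.

Δh ≈ -3.83 ft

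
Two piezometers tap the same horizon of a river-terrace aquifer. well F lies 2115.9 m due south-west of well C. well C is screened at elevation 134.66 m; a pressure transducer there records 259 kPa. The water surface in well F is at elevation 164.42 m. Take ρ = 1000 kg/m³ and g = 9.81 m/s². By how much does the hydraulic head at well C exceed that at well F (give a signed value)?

Δh ≈ -3.36 m

Pressure head at well C: ψ = P/(ρg) = 259×1000 / (1000 × 9.81) = 26.40 m.
Total head at well C: h = z + ψ = 134.66 + 26.40 = 161.06 m.
Total head at well F: h = 164.42 m (water level in the piezometer is the total head).
Head difference: h(well C) − h(well F) = 161.06 − 164.42 = -3.36 m.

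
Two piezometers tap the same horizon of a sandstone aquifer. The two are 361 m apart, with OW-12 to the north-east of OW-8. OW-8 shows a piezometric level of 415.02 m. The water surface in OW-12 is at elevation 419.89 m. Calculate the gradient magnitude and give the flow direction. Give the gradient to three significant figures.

i ≈ 0.0135; groundwater flows toward the south-west

Total head at OW-8: h = 415.02 m (water level in the piezometer is the total head).
Total head at OW-12: h = 419.89 m (water level in the piezometer is the total head).
Head difference: h(OW-8) − h(OW-12) = 415.02 − 419.89 = -4.87 m.
Hydraulic gradient: i = |Δh| / L = 4.87 / 361 = 0.0135.
Flow is from higher to lower head: from OW-12 toward OW-8, i.e. toward the south-west.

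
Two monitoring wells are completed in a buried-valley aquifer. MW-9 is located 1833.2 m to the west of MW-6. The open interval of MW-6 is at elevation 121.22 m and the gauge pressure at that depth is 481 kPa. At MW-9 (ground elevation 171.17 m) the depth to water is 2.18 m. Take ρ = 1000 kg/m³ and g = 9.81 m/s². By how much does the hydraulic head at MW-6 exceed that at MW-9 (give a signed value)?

Δh ≈ 1.26 m

Pressure head at MW-6: ψ = P/(ρg) = 481×1000 / (1000 × 9.81) = 49.03 m.
Total head at MW-6: h = z + ψ = 121.22 + 49.03 = 170.25 m.
Total head at MW-9: h = 171.17 − 2.18 = 168.99 m.
Head difference: h(MW-6) − h(MW-9) = 170.25 − 168.99 = 1.26 m.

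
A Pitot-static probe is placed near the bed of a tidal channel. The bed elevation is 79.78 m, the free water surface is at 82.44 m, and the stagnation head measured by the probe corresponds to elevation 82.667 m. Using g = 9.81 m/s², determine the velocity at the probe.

Near the bed, under hydrostatic conditions, the piezometric head (z + ψ) equals the free-surface elevation, 82.44 m.
Velocity head = total − piezometric = 82.667 − 82.44 = 0.227 m.
v = √(2g·h_v) = √(2 × 9.81 × 0.227) = 2.11 m/s.

v ≈ 2.11 m/s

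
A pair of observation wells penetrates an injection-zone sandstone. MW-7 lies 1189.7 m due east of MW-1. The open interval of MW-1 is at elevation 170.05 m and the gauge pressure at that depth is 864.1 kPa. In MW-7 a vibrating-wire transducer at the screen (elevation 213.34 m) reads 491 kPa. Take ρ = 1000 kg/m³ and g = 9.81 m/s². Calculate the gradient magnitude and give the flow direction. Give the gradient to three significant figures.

i ≈ 0.00442; groundwater flows toward the west

Pressure head at MW-1: ψ = P/(ρg) = 864.1×1000 / (1000 × 9.81) = 88.08 m.
Total head at MW-1: h = z + ψ = 170.05 + 88.08 = 258.13 m.
Pressure head at MW-7: ψ = P/(ρg) = 491×1000 / (1000 × 9.81) = 50.05 m.
Total head at MW-7: h = z + ψ = 213.34 + 50.05 = 263.39 m.
Head difference: h(MW-1) − h(MW-7) = 258.13 − 263.39 = -5.26 m.
Hydraulic gradient: i = |Δh| / L = 5.26 / 1189.7 = 0.00442.
Flow is from higher to lower head: from MW-7 toward MW-1, i.e. toward the west.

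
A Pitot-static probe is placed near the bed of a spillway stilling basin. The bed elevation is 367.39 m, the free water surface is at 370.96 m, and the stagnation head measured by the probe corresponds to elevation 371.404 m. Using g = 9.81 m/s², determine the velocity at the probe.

v ≈ 2.95 m/s

Near the bed, under hydrostatic conditions, the piezometric head (z + ψ) equals the free-surface elevation, 370.96 m.
Velocity head = total − piezometric = 371.404 − 370.96 = 0.444 m.
v = √(2g·h_v) = √(2 × 9.81 × 0.444) = 2.95 m/s.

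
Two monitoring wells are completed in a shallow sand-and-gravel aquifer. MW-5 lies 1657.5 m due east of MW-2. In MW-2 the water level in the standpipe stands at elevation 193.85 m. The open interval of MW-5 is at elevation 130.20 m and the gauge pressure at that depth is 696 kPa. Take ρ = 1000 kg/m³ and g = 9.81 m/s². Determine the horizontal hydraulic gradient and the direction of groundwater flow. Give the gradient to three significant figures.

i ≈ 0.00440; groundwater flows toward the west

Total head at MW-2: h = 193.85 m (water level in the piezometer is the total head).
Pressure head at MW-5: ψ = P/(ρg) = 696×1000 / (1000 × 9.81) = 70.95 m.
Total head at MW-5: h = z + ψ = 130.20 + 70.95 = 201.15 m.
Head difference: h(MW-2) − h(MW-5) = 193.85 − 201.15 = -7.30 m.
Hydraulic gradient: i = |Δh| / L = 7.30 / 1657.5 = 0.00440.
Flow is from higher to lower head: from MW-5 toward MW-2, i.e. toward the west.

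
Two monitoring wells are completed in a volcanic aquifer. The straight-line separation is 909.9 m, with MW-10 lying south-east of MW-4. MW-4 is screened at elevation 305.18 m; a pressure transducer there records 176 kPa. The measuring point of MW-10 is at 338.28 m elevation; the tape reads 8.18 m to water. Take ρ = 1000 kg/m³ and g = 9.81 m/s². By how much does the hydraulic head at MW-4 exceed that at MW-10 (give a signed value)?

Pressure head at MW-4: ψ = P/(ρg) = 176×1000 / (1000 × 9.81) = 17.94 m.
Total head at MW-4: h = z + ψ = 305.18 + 17.94 = 323.12 m.
Total head at MW-10: h = 338.28 − 8.18 = 330.10 m.
Head difference: h(MW-4) − h(MW-10) = 323.12 − 330.10 = -6.98 m.

Δh ≈ -6.98 m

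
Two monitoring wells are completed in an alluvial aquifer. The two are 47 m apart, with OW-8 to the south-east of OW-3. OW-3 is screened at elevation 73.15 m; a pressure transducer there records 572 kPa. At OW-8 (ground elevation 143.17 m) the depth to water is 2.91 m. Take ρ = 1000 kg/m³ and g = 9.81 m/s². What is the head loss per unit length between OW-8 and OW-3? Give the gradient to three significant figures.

i ≈ 0.187 m/m

Pressure head at OW-3: ψ = P/(ρg) = 572×1000 / (1000 × 9.81) = 58.31 m.
Total head at OW-3: h = z + ψ = 73.15 + 58.31 = 131.46 m.
Total head at OW-8: h = 143.17 − 2.91 = 140.26 m.
Head difference: h(OW-3) − h(OW-8) = 131.46 − 140.26 = -8.80 m.
Hydraulic gradient: i = |Δh| / L = 8.80 / 47 = 0.187.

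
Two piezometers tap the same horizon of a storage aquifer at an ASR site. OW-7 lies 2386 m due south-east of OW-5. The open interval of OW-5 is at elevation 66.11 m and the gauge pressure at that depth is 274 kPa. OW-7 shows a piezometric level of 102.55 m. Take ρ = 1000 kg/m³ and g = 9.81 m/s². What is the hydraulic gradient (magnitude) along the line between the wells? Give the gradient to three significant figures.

i ≈ 0.00357

Pressure head at OW-5: ψ = P/(ρg) = 274×1000 / (1000 × 9.81) = 27.93 m.
Total head at OW-5: h = z + ψ = 66.11 + 27.93 = 94.04 m.
Total head at OW-7: h = 102.55 m (water level in the piezometer is the total head).
Head difference: h(OW-5) − h(OW-7) = 94.04 − 102.55 = -8.51 m.
Hydraulic gradient: i = |Δh| / L = 8.51 / 2386 = 0.00357.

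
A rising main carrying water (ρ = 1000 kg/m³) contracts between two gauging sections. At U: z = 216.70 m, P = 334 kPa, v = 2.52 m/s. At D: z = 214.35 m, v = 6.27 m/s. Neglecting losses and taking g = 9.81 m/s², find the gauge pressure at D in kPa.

P₂ ≈ 341 kPa

Pressure head at U: ψ₁ = P₁/(ρg) = 334×1000 / (1000 × 9.81) = 34.05 m.
Velocity heads: v₁²/2g = 2.52²/19.62 = 0.324 m; v₂²/2g = 6.27²/19.62 = 2.004 m.
Total head H = z₁ + ψ₁ + v₁²/2g = 216.70 + 34.05 + 0.324 = 251.07 m.
ψ₂ = H − z₂ − v₂²/2g = 251.07 − 214.35 − 2.004 = 34.72 m.
P₂ = ρgψ₂ = 1000 × 9.81 × 34.72 ≈ 341 kPa.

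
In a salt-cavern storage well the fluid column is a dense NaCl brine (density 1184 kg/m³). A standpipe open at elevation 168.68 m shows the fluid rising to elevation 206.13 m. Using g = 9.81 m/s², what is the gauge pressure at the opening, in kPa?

Pressure head ψ = h − z = 206.13 − 168.68 = 37.45 m.
P = ρgψ = 1184 × 9.81 × 37.45 = 434983 Pa ≈ 435 kPa.

P ≈ 435 kPa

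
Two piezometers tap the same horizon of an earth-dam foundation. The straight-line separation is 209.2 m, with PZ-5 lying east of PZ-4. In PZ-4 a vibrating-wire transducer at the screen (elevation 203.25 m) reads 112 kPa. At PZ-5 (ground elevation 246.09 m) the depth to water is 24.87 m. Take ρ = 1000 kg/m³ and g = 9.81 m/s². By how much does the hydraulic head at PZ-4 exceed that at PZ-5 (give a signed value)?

Δh ≈ -6.55 m

Pressure head at PZ-4: ψ = P/(ρg) = 112×1000 / (1000 × 9.81) = 11.42 m.
Total head at PZ-4: h = z + ψ = 203.25 + 11.42 = 214.67 m.
Total head at PZ-5: h = 246.09 − 24.87 = 221.22 m.
Head difference: h(PZ-4) − h(PZ-5) = 214.67 − 221.22 = -6.55 m.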